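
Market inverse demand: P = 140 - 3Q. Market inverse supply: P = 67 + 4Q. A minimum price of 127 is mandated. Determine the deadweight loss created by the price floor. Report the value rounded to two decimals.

Without the control, 140 - 3Q = 67 + 4Q so Q* = 10.4286 and P* = 108.7143.
At P = 127, buyers demand (140 - 127)/3 = 4.3333 while sellers would supply more, so the quantity traded is 4.3333 at price 127.
The lost-trades triangle has base Q* - 4.3333 = 6.0952 and height equal to the gap between the curves at Q = 4.3333, which is 127 - 84.3333 = 42.6667. DWL = (1/2)(6.0952)(42.6667) = 130.0317.

130.03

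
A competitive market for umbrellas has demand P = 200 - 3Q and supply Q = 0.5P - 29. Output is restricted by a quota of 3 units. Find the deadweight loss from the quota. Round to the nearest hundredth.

Rewriting supply in inverse form: P = 58 + 2Q.
Without the quota, 200 - 3Q = 58 + 2Q gives Q* = 28.4.
At Q = 3 the demand price is 200 - 3(3) = 191 and the supply price is 58 + 2(3) = 64.
DWL = (1/2)(gap between curves at 3) x (Q* - 3) = (1/2)(127)(25.4) = 1612.9.

1612.90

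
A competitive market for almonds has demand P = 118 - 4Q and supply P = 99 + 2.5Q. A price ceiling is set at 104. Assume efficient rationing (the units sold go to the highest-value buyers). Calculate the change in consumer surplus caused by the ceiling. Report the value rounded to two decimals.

Without the control, 118 - 4Q = 99 + 2.5Q so Q* = 2.9231 and P* = 106.3077.
At P = 104, sellers supply (104 - 99)/2.5 = 2 while buyers want more, so the quantity traded is 2 at price 104.
CS goes from (1/2)(2.9231)(11.6923) = 17.0888 to 20 (computed as (118 - 104)(2) - (1/2)(4)(2)^2), a change of 2.9112.

2.91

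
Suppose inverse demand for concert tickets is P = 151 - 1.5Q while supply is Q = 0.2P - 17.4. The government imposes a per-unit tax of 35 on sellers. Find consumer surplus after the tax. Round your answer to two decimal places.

14.93

Rewriting supply in inverse form: P = 87 + 5Q.
Without the tax, 151 - 1.5Q = 87 + 5Q so Q* = 9.8462 and P* = 136.2308.
A tax on sellers shifts supply up by 35: 151 - 1.5Q = 87 + 5Q + 35, so Q_t = 4.4615. Buyers pay P_b = 144.3077; sellers receive P_s = P_b - 35 = 109.3077.
Consumer surplus is the triangle under demand above P_b: (1/2)(4.4615)(151 - 144.3077) = 14.929.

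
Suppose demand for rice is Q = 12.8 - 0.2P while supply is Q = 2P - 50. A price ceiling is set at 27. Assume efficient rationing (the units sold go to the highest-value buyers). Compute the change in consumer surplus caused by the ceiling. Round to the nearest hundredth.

-17.70

Rewriting demand in inverse form: P = 64 - 5Q.
Rewriting supply in inverse form: P = 25 + 0.5Q.
Free-market equilibrium: 64 - 5Q = 25 + 0.5Q gives Q* = 7.0909, P* = 28.5455.
At P = 27, sellers supply (27 - 25)/0.5 = 4 while buyers want more, so the quantity traded is 4 at price 27.
CS goes from (1/2)(7.0909)(35.4545) = 125.7025 to 108 (computed as (64 - 27)(4) - (1/2)(5)(4)^2), a change of -17.7025.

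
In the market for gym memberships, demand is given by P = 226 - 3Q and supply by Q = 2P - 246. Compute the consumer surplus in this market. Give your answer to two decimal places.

Rewriting supply in inverse form: P = 123 + 0.5Q.
Equilibrium: 226 - 3Q = 123 + 0.5Q, so Q* = 29.4286 and P* = 137.7143.
CS is the area between the demand curve and P* from 0 to Q*: (1/2)(29.4286)(88.2857) = 1299.0612.

1299.06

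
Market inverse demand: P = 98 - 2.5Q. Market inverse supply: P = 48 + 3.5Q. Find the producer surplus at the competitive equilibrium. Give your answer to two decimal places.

121.53

Equilibrium: 98 - 2.5Q = 48 + 3.5Q, so Q* = 8.3333 and P* = 77.1667.
Producer surplus is the triangle above supply below P*: (1/2)(8.3333)(77.1667 - 48) = (1/2)(8.3333)(29.1667) = 121.5278.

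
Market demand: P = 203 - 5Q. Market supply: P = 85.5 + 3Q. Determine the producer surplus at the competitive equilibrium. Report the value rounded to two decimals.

323.58

Set 203 - 5Q = 85.5 + 3Q, which gives 117.5 = 8Q, so Q* = 14.6875 and P* = 203 - 5(14.6875) = 129.5625.
Producer surplus is the triangle above supply below P*: (1/2)(14.6875)(129.5625 - 85.5) = (1/2)(14.6875)(44.0625) = 323.584.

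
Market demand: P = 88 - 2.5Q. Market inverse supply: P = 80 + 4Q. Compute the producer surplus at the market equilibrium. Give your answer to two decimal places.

3.03

Set 88 - 2.5Q = 80 + 4Q, which gives 8 = 6.5Q, so Q* = 1.2308 and P* = 88 - 2.5(1.2308) = 84.9231.
PS is the area between P* and the supply curve from 0 to Q*: (1/2)(1.2308)(4.9231) = 3.0296.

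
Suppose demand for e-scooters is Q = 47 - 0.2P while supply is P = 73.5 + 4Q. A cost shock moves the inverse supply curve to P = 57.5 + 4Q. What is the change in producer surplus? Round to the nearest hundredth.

133.93

Rewriting demand in inverse form: P = 235 - 5Q.
Initial equilibrium: Q_0 = 17.9444, P_0 = 145.2778; CS_0 = (1/2)(17.9444)(89.7222) = 805.0077, PS_0 = (1/2)(17.9444)(71.7778) = 644.0062.
New equilibrium: 235 - 5Q = 57.5 + 4Q gives Q_1 = 19.7222, P_1 = 136.3889; CS_1 = 972.4151, PS_1 = 777.9321.
Change in producer surplus = 777.9321 - 644.0062 = 133.9259.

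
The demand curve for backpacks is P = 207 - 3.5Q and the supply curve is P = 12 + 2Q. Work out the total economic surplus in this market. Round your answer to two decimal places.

Setting demand equal to supply, 195 = 5.5Q, so Q* = 35.4545 and P* = 82.9091.
CS = (1/2)(35.4545)(124.0909) = 2199.7934 and PS = (1/2)(35.4545)(70.9091) = 1257.0248, so total surplus = 3456.8182.

3456.82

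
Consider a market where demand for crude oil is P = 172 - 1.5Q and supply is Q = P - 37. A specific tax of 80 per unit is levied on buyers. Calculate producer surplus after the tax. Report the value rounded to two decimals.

242.00

Rewriting supply in inverse form: P = 37 + Q.
Without the tax, 172 - 1.5Q = 37 + Q so Q* = 54 and P* = 91.
With the tax, buyers' net willingness to pay falls by 80: (172 - 80) - 1.5Q = 37 + Q, so Q_t = 22. Buyers pay P_b = 139; sellers receive P_s = P_b - 80 = 59.
Producer surplus is the triangle above supply below P_s: (1/2)(22)(59 - 37) = 242.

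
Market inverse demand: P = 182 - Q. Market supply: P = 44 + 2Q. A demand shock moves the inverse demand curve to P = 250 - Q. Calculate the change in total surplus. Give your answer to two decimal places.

3898.67

Initial equilibrium: Q_0 = 46, P_0 = 136; CS_0 = (1/2)(46)(46) = 1058, PS_0 = (1/2)(46)(92) = 2116.
New equilibrium: 250 - Q = 44 + 2Q gives Q_1 = 68.6667, P_1 = 181.3333; CS_1 = 2357.5556, PS_1 = 4715.1111.
Change in total surplus = (2357.5556 + 4715.1111) - (1058 + 2116) = 3898.6667.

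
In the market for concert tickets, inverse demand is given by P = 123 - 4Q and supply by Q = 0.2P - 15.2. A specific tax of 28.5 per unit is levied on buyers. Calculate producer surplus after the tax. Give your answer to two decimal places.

Rewriting supply in inverse form: P = 76 + 5Q.
Pre-tax equilibrium: 123 - 4Q = 76 + 5Q gives Q* = 5.2222, P* = 102.1111.
A tax on buyers shifts demand down by 28.5: (123 - 28.5) - 4Q = 76 + 5Q, so Q_t = 2.0556. Buyers pay P_b = 114.7778; sellers receive P_s = P_b - 28.5 = 86.2778.
Producer surplus is the triangle above supply below P_s: (1/2)(2.0556)(86.2778 - 76) = 10.5633.

10.56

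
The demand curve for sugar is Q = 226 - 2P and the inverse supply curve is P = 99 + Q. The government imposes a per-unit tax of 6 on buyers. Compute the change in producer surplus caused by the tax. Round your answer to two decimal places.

-29.33

Rewriting demand in inverse form: P = 113 - 0.5Q.
Without the tax, 113 - 0.5Q = 99 + Q so Q* = 9.3333 and P* = 108.3333.
With the tax, buyers' net willingness to pay falls by 6: (113 - 6) - 0.5Q = 99 + Q, so Q_t = 5.3333. Buyers pay P_b = 110.3333; sellers receive P_s = P_b - 6 = 104.3333.
Producers lose the trapezoid between P_s and P* out to Q_t plus the triangle from Q_t to Q*: change in PS = 14.2222 - 43.5556 = -29.3333.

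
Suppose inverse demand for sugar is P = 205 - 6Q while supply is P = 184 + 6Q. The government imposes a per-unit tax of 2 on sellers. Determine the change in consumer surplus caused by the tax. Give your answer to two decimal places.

Pre-tax equilibrium: 205 - 6Q = 184 + 6Q gives Q* = 1.75, P* = 194.5.
A tax on sellers shifts supply up by 2: 205 - 6Q = 184 + 6Q + 2, so Q_t = 1.5833. Buyers pay P_b = 195.5; sellers receive P_s = P_b - 2 = 193.5.
Consumers lose the trapezoid between P* and P_b out to Q_t plus the triangle from Q_t to Q*: change in CS = 7.5208 - 9.1875 = -1.6667.

-1.67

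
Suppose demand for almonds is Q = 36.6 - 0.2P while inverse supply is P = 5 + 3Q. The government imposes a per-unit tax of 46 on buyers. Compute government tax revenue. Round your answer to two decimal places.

Rewriting demand in inverse form: P = 183 - 5Q.
Pre-tax equilibrium: 183 - 5Q = 5 + 3Q gives Q* = 22.25, P* = 71.75.
A tax on buyers shifts demand down by 46: (183 - 46) - 5Q = 5 + 3Q, so Q_t = 16.5. Buyers pay P_b = 100.5; sellers receive P_s = P_b - 46 = 54.5.
Revenue is the tax times quantity traded: 46 x 16.5 = 759.

759.00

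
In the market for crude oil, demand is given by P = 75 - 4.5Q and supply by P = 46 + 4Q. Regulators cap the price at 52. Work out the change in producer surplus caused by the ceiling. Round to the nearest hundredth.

-18.78

Without the control, 75 - 4.5Q = 46 + 4Q so Q* = 3.4118 and P* = 59.6471.
At the ceiling price 52, quantity supplied is (52 - 46)/4 = 1.5; supply is the short side, so Q = 1.5 trades at P = 52.
PS goes from (1/2)(3.4118)(13.6471) = 23.2803 to 4.5 (computed as (52 - 46)(1.5) - (1/2)(4)(1.5)^2), a change of -18.7803.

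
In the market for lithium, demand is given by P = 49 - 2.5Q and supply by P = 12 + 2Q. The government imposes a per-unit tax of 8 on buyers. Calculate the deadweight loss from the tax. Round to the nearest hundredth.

7.11

Without the tax, 49 - 2.5Q = 12 + 2Q so Q* = 8.2222 and P* = 28.4444.
With the tax, buyers' net willingness to pay falls by 8: (49 - 8) - 2.5Q = 12 + 2Q, so Q_t = 6.4444. Buyers pay P_b = 32.8889; sellers receive P_s = P_b - 8 = 24.8889.
Deadweight loss is the triangle between the curves from Q_t to Q*: (1/2)(8.2222 - 6.4444)(8) = 7.1111.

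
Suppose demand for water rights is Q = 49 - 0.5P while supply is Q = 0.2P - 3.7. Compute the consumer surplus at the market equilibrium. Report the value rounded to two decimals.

128.98

Rewriting demand in inverse form: P = 98 - 2Q.
Rewriting supply in inverse form: P = 18.5 + 5Q.
Setting demand equal to supply, 79.5 = 7Q, so Q* = 11.3571 and P* = 75.2857.
The demand choke price is 98, so CS = (1/2)(Q*)(98 - P*) = (1/2)(11.3571)(22.7143) = 128.9847.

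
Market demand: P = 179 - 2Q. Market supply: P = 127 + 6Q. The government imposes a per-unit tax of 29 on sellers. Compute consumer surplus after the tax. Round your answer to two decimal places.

Pre-tax equilibrium: 179 - 2Q = 127 + 6Q gives Q* = 6.5, P* = 166.
With the tax, sellers need 29 more per unit: 179 - 2Q = 127 + 6Q + 29, so Q_t = 2.875. Buyers pay P_b = 173.25; sellers receive P_s = P_b - 29 = 144.25.
CS = (1/2)(Q_t)(179 - P_b) = (1/2)(2.875)(5.75) = 8.2656.

8.27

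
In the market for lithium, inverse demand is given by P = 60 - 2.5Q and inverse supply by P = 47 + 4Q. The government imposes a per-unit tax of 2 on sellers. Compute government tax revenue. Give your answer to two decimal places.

Without the tax, 60 - 2.5Q = 47 + 4Q so Q* = 2 and P* = 55.
With the tax, sellers need 2 more per unit: 60 - 2.5Q = 47 + 4Q + 2, so Q_t = 1.6923. Buyers pay P_b = 55.7692; sellers receive P_s = P_b - 2 = 53.7692.
Revenue is the tax times quantity traded: 2 x 1.6923 = 3.3846.

3.38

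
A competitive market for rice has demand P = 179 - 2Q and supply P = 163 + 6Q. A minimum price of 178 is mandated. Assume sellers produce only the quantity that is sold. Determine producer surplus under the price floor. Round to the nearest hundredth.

Without the control, 179 - 2Q = 163 + 6Q so Q* = 2 and P* = 175.
At P = 178, buyers demand (179 - 178)/2 = 0.5 while sellers would supply more, so the quantity traded is 0.5 at price 178.
The supply price at Q = 0.5 is 166. PS is the trapezoid between 178 and supply over [0, 0.5]: (1/2)[(178 - 163) + (178 - 166)](0.5) = 6.75.

6.75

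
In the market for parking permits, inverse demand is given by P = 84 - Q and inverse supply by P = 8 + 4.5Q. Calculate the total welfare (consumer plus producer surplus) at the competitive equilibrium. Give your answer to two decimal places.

525.09

Equilibrium: 84 - Q = 8 + 4.5Q, so Q* = 13.8182 and P* = 70.1818.
Total surplus is the full triangle between the curves from 0 to Q*: (1/2)(13.8182)(84 - 8) = 525.0909.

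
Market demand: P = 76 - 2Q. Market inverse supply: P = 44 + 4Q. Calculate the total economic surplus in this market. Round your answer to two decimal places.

85.33

Setting demand equal to supply, 32 = 6Q, so Q* = 5.3333 and P* = 65.3333.
CS = (1/2)(5.3333)(10.6667) = 28.4444 and PS = (1/2)(5.3333)(21.3333) = 56.8889, so total surplus = 85.3333.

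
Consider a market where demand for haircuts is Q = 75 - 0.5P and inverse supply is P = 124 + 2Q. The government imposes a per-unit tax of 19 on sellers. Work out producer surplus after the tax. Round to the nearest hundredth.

3.06

Rewriting demand in inverse form: P = 150 - 2Q.
Without the tax, 150 - 2Q = 124 + 2Q so Q* = 6.5 and P* = 137.
A tax on sellers shifts supply up by 19: 150 - 2Q = 124 + 2Q + 19, so Q_t = 1.75. Buyers pay P_b = 146.5; sellers receive P_s = P_b - 19 = 127.5.
Producer surplus is the triangle above supply below P_s: (1/2)(1.75)(127.5 - 124) = 3.0625.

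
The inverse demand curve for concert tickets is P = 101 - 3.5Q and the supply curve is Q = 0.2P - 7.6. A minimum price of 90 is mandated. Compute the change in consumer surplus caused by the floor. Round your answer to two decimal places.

-78.85

Rewriting supply in inverse form: P = 38 + 5Q.
Without the control, 101 - 3.5Q = 38 + 5Q so Q* = 7.4118 and P* = 75.0588.
At the floor price 90, quantity demanded is (101 - 90)/3.5 = 3.1429; demand is the short side, so Q = 3.1429 trades at P = 90.
CS goes from (1/2)(7.4118)(25.9412) = 96.1349 to 17.2857 (computed as (101 - 90)(3.1429) - (1/2)(3.5)(3.1429)^2), a change of -78.8492.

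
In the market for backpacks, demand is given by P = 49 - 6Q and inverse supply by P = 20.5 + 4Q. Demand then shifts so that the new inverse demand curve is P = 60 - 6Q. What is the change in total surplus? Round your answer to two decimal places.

37.40

Initial equilibrium: Q_0 = 2.85, P_0 = 31.9; CS_0 = (1/2)(2.85)(17.1) = 24.3675, PS_0 = (1/2)(2.85)(11.4) = 16.245.
New equilibrium: 60 - 6Q = 20.5 + 4Q gives Q_1 = 3.95, P_1 = 36.3; CS_1 = 46.8075, PS_1 = 31.205.
Change in total surplus = (46.8075 + 31.205) - (24.3675 + 16.245) = 37.4.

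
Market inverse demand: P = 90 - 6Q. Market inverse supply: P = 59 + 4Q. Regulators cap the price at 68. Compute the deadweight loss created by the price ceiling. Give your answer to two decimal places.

3.61

Without the control, 90 - 6Q = 59 + 4Q so Q* = 3.1 and P* = 71.4.
At P = 68, sellers supply (68 - 59)/4 = 2.25 while buyers want more, so the quantity traded is 2.25 at price 68.
At Q = 2.25 the demand price is 76.5 and the supply price is 68. Deadweight loss is the triangle between the curves from 2.25 to 3.1: (1/2)(76.5 - 68)(3.1 - 2.25) = 3.6125.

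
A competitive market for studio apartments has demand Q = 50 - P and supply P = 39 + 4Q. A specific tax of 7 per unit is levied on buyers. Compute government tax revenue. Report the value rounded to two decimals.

5.60

Rewriting demand in inverse form: P = 50 - Q.
Pre-tax equilibrium: 50 - Q = 39 + 4Q gives Q* = 2.2, P* = 47.8.
A tax on buyers shifts demand down by 7: (50 - 7) - Q = 39 + 4Q, so Q_t = 0.8. Buyers pay P_b = 49.2; sellers receive P_s = P_b - 7 = 42.2.
Tax revenue = t x Q_t = 7 x 0.8 = 5.6.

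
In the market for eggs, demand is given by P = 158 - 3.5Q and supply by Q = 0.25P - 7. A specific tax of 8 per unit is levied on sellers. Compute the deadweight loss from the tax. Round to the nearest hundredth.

4.27

Rewriting supply in inverse form: P = 28 + 4Q.
Pre-tax equilibrium: 158 - 3.5Q = 28 + 4Q gives Q* = 17.3333, P* = 97.3333.
With the tax, sellers need 8 more per unit: 158 - 3.5Q = 28 + 4Q + 8, so Q_t = 16.2667. Buyers pay P_b = 101.0667; sellers receive P_s = P_b - 8 = 93.0667.
Deadweight loss is the triangle between the curves from Q_t to Q*: (1/2)(17.3333 - 16.2667)(8) = 4.2667.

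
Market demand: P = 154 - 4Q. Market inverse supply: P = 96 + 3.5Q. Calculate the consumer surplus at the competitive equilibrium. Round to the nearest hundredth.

Equilibrium: 154 - 4Q = 96 + 3.5Q, so Q* = 7.7333 and P* = 123.0667.
CS is the area between the demand curve and P* from 0 to Q*: (1/2)(7.7333)(30.9333) = 119.6089.

119.61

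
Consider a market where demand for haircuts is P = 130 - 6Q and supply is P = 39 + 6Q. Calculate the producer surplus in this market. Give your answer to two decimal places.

Setting demand equal to supply, 91 = 12Q, so Q* = 7.5833 and P* = 84.5.
Producer surplus is the triangle above supply below P*: (1/2)(7.5833)(84.5 - 39) = (1/2)(7.5833)(45.5) = 172.5208.

172.52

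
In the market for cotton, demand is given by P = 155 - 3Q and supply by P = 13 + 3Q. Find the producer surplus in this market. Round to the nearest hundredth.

840.17

Setting demand equal to supply, 142 = 6Q, so Q* = 23.6667 and P* = 84.
Producer surplus is the triangle above supply below P*: (1/2)(23.6667)(84 - 13) = (1/2)(23.6667)(71) = 840.1667.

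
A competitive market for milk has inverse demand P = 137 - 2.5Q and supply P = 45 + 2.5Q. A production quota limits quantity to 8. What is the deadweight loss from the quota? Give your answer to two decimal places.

Without the quota, 137 - 2.5Q = 45 + 2.5Q gives Q* = 18.4.
At Q = 8 the demand price is 137 - 2.5(8) = 117 and the supply price is 45 + 2.5(8) = 65.
DWL = (1/2)(gap between curves at 8) x (Q* - 8) = (1/2)(52)(10.4) = 270.4.

270.40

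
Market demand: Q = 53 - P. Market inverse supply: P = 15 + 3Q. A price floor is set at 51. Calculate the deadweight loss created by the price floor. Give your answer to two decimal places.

112.50

Rewriting demand in inverse form: P = 53 - Q.
Without the control, 53 - Q = 15 + 3Q so Q* = 9.5 and P* = 43.5.
At the floor price 51, quantity demanded is (53 - 51)/1 = 2; demand is the short side, so Q = 2 trades at P = 51.
The lost-trades triangle has base Q* - 2 = 7.5 and height equal to the gap between the curves at Q = 2, which is 51 - 21 = 30. DWL = (1/2)(7.5)(30) = 112.5.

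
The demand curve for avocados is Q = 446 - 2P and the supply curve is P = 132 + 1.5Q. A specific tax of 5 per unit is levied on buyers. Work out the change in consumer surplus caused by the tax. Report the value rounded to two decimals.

Rewriting demand in inverse form: P = 223 - 0.5Q.
Without the tax, 223 - 0.5Q = 132 + 1.5Q so Q* = 45.5 and P* = 200.25.
With the tax, buyers' net willingness to pay falls by 5: (223 - 5) - 0.5Q = 132 + 1.5Q, so Q_t = 43. Buyers pay P_b = 201.5; sellers receive P_s = P_b - 5 = 196.5.
Consumers lose the trapezoid between P* and P_b out to Q_t plus the triangle from Q_t to Q*: change in CS = 462.25 - 517.5625 = -55.3125.

-55.31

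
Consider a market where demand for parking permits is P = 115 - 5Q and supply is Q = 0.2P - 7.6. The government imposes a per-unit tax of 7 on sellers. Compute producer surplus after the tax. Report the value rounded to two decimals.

122.50

Rewriting supply in inverse form: P = 38 + 5Q.
Pre-tax equilibrium: 115 - 5Q = 38 + 5Q gives Q* = 7.7, P* = 76.5.
With the tax, sellers need 7 more per unit: 115 - 5Q = 38 + 5Q + 7, so Q_t = 7. Buyers pay P_b = 80; sellers receive P_s = P_b - 7 = 73.
Producer surplus is the triangle above supply below P_s: (1/2)(7)(73 - 38) = 122.5.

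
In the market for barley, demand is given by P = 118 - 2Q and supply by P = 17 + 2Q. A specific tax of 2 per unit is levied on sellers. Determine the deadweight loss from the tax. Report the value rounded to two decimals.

0.50

Without the tax, 118 - 2Q = 17 + 2Q so Q* = 25.25 and P* = 67.5.
With the tax, sellers need 2 more per unit: 118 - 2Q = 17 + 2Q + 2, so Q_t = 24.75. Buyers pay P_b = 68.5; sellers receive P_s = P_b - 2 = 66.5.
The welfare triangle lost has base Q* - Q_t = 0.5 and height t = 2, so DWL = (1/2)(0.5)(2) = 0.5.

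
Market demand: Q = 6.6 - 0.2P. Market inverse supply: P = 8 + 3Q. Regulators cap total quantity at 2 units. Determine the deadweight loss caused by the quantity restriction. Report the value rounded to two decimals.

5.06

Rewriting demand in inverse form: P = 33 - 5Q.
Unrestricted equilibrium: Q* = (33 - 8)/(5 + 3) = 3.125.
At Q = 2 the demand price is 33 - 5(2) = 23 and the supply price is 8 + 3(2) = 14.
Deadweight loss is the triangle between the curves from 2 to 3.125: (1/2)(23 - 14)(3.125 - 2) = 5.0625.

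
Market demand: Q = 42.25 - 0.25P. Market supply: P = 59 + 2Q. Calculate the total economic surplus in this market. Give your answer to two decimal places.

1008.33

Rewriting demand in inverse form: P = 169 - 4Q.
Set 169 - 4Q = 59 + 2Q, which gives 110 = 6Q, so Q* = 18.3333 and P* = 169 - 4(18.3333) = 95.6667.
Total surplus is the full triangle between the curves from 0 to Q*: (1/2)(18.3333)(169 - 59) = 1008.3333.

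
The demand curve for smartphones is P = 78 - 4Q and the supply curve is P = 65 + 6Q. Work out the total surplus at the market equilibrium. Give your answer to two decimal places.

8.45

Setting demand equal to supply, 13 = 10Q, so Q* = 1.3 and P* = 72.8.
Total surplus is the full triangle between the curves from 0 to Q*: (1/2)(1.3)(78 - 65) = 8.45.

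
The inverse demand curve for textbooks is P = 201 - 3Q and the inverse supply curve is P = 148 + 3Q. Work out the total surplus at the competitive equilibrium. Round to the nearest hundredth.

Setting demand equal to supply, 53 = 6Q, so Q* = 8.8333 and P* = 174.5.
CS = (1/2)(8.8333)(26.5) = 117.0417 and PS = (1/2)(8.8333)(26.5) = 117.0417, so total surplus = 234.0833.

234.08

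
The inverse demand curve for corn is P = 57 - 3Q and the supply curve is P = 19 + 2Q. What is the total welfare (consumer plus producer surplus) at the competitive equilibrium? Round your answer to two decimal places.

144.40

Set 57 - 3Q = 19 + 2Q, which gives 38 = 5Q, so Q* = 7.6 and P* = 57 - 3(7.6) = 34.2.
Total surplus is the full triangle between the curves from 0 to Q*: (1/2)(7.6)(57 - 19) = 144.4.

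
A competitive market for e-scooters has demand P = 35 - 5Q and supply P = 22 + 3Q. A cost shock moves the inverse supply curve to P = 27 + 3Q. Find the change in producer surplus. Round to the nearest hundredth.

Initial equilibrium: Q_0 = 1.625, P_0 = 26.875; CS_0 = (1/2)(1.625)(8.125) = 6.6016, PS_0 = (1/2)(1.625)(4.875) = 3.9609.
New equilibrium: 35 - 5Q = 27 + 3Q gives Q_1 = 1, P_1 = 30; CS_1 = 2.5, PS_1 = 1.5.
Change in producer surplus = 1.5 - 3.9609 = -2.4609.

-2.46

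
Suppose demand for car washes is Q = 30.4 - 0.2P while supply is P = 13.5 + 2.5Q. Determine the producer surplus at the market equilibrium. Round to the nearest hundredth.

Rewriting demand in inverse form: P = 152 - 5Q.
Set 152 - 5Q = 13.5 + 2.5Q, which gives 138.5 = 7.5Q, so Q* = 18.4667 and P* = 152 - 5(18.4667) = 59.6667.
Producer surplus is the triangle above supply below P*: (1/2)(18.4667)(59.6667 - 13.5) = (1/2)(18.4667)(46.1667) = 426.2722.

426.27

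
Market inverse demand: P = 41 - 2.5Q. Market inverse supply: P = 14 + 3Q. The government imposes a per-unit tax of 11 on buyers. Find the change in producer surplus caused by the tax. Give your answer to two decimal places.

Without the tax, 41 - 2.5Q = 14 + 3Q so Q* = 4.9091 and P* = 28.7273.
With the tax, buyers' net willingness to pay falls by 11: (41 - 11) - 2.5Q = 14 + 3Q, so Q_t = 2.9091. Buyers pay P_b = 33.7273; sellers receive P_s = P_b - 11 = 22.7273.
PS falls from (1/2)(4.9091)(14.7273) = 36.1488 to (1/2)(2.9091)(8.7273) = 12.6942, a change of -23.4545.

-23.45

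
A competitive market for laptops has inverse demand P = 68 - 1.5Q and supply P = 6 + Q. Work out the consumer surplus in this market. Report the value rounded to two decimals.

Setting demand equal to supply, 62 = 2.5Q, so Q* = 24.8 and P* = 30.8.
The demand choke price is 68, so CS = (1/2)(Q*)(68 - P*) = (1/2)(24.8)(37.2) = 461.28.

461.28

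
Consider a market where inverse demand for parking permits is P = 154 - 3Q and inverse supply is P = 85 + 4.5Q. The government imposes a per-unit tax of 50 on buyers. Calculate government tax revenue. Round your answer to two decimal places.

126.67

Without the tax, 154 - 3Q = 85 + 4.5Q so Q* = 9.2 and P* = 126.4.
With the tax, buyers' net willingness to pay falls by 50: (154 - 50) - 3Q = 85 + 4.5Q, so Q_t = 2.5333. Buyers pay P_b = 146.4; sellers receive P_s = P_b - 50 = 96.4.
Revenue is the tax times quantity traded: 50 x 2.5333 = 126.6667.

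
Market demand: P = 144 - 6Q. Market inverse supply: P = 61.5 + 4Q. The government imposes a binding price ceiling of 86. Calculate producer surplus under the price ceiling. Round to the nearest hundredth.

75.03

Free-market equilibrium: 144 - 6Q = 61.5 + 4Q gives Q* = 8.25, P* = 94.5.
At the ceiling price 86, quantity supplied is (86 - 61.5)/4 = 6.125; supply is the short side, so Q = 6.125 trades at P = 86.
PS is the triangle above supply below 86: (1/2)(6.125)(86 - 61.5) = 75.0312.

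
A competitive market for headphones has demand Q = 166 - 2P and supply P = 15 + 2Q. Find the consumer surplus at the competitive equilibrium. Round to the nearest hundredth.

184.96

Rewriting demand in inverse form: P = 83 - 0.5Q.
Equilibrium: 83 - 0.5Q = 15 + 2Q, so Q* = 27.2 and P* = 69.4.
The demand choke price is 83, so CS = (1/2)(Q*)(83 - P*) = (1/2)(27.2)(13.6) = 184.96.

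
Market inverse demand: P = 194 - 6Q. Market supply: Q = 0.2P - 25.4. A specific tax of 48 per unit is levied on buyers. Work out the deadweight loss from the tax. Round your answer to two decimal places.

104.73

Rewriting supply in inverse form: P = 127 + 5Q.
Pre-tax equilibrium: 194 - 6Q = 127 + 5Q gives Q* = 6.0909, P* = 157.4545.
With the tax, buyers' net willingness to pay falls by 48: (194 - 48) - 6Q = 127 + 5Q, so Q_t = 1.7273. Buyers pay P_b = 183.6364; sellers receive P_s = P_b - 48 = 135.6364.
The welfare triangle lost has base Q* - Q_t = 4.3636 and height t = 48, so DWL = (1/2)(4.3636)(48) = 104.7273.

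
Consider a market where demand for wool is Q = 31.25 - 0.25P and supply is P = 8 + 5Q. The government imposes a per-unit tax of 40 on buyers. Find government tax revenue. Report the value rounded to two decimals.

Rewriting demand in inverse form: P = 125 - 4Q.
Pre-tax equilibrium: 125 - 4Q = 8 + 5Q gives Q* = 13, P* = 73.
With the tax, buyers' net willingness to pay falls by 40: (125 - 40) - 4Q = 8 + 5Q, so Q_t = 8.5556. Buyers pay P_b = 90.7778; sellers receive P_s = P_b - 40 = 50.7778.
Tax revenue = t x Q_t = 40 x 8.5556 = 342.2222.

342.22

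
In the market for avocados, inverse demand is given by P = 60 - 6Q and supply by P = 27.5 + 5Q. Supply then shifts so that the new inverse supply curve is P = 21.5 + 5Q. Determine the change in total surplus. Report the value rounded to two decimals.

Initial equilibrium: Q_0 = 2.9545, P_0 = 42.2727; CS_0 = (1/2)(2.9545)(17.7273) = 26.188, PS_0 = (1/2)(2.9545)(14.7727) = 21.8233.
New equilibrium: 60 - 6Q = 21.5 + 5Q gives Q_1 = 3.5, P_1 = 39; CS_1 = 36.75, PS_1 = 30.625.
Change in total surplus = (36.75 + 30.625) - (26.188 + 21.8233) = 19.3636.

19.36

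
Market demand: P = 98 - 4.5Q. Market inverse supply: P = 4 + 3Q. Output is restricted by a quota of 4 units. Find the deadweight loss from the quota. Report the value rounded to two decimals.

Without the quota, 98 - 4.5Q = 4 + 3Q gives Q* = 12.5333.
At Q = 4 the demand price is 98 - 4.5(4) = 80 and the supply price is 4 + 3(4) = 16.
DWL = (1/2)(gap between curves at 4) x (Q* - 4) = (1/2)(64)(8.5333) = 273.0667.

273.07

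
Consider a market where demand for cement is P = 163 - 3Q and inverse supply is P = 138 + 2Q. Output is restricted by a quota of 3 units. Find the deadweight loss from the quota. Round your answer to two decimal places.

10.00

Without the quota, 163 - 3Q = 138 + 2Q gives Q* = 5.
At Q = 3 the demand price is 163 - 3(3) = 154 and the supply price is 138 + 2(3) = 144.
DWL = (1/2)(gap between curves at 3) x (Q* - 3) = (1/2)(10)(2) = 10.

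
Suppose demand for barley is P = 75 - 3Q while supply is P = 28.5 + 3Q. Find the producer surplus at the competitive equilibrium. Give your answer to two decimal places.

90.09

Set 75 - 3Q = 28.5 + 3Q, which gives 46.5 = 6Q, so Q* = 7.75 and P* = 75 - 3(7.75) = 51.75.
Producer surplus is the triangle above supply below P*: (1/2)(7.75)(51.75 - 28.5) = (1/2)(7.75)(23.25) = 90.0938.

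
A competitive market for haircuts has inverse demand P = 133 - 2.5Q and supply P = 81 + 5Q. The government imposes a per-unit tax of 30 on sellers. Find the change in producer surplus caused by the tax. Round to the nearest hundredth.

-98.67

Pre-tax equilibrium: 133 - 2.5Q = 81 + 5Q gives Q* = 6.9333, P* = 115.6667.
With the tax, sellers need 30 more per unit: 133 - 2.5Q = 81 + 5Q + 30, so Q_t = 2.9333. Buyers pay P_b = 125.6667; sellers receive P_s = P_b - 30 = 95.6667.
Producers lose the trapezoid between P_s and P* out to Q_t plus the triangle from Q_t to Q*: change in PS = 21.5111 - 120.1778 = -98.6667.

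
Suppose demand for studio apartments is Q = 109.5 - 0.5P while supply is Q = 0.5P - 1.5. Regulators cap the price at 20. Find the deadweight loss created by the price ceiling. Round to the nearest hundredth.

Rewriting demand in inverse form: P = 219 - 2Q.
Rewriting supply in inverse form: P = 3 + 2Q.
Without the control, 219 - 2Q = 3 + 2Q so Q* = 54 and P* = 111.
At P = 20, sellers supply (20 - 3)/2 = 8.5 while buyers want more, so the quantity traded is 8.5 at price 20.
At Q = 8.5 the demand price is 202 and the supply price is 20. Deadweight loss is the triangle between the curves from 8.5 to 54: (1/2)(202 - 20)(54 - 8.5) = 4140.5.

4140.50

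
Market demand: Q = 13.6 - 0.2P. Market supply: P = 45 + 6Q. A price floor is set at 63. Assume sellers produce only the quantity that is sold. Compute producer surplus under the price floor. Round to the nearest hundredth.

15.00

Rewriting demand in inverse form: P = 68 - 5Q.
Free-market equilibrium: 68 - 5Q = 45 + 6Q gives Q* = 2.0909, P* = 57.5455.
At the floor price 63, quantity demanded is (68 - 63)/5 = 1; demand is the short side, so Q = 1 trades at P = 63.
The supply price at Q = 1 is 51. PS is the trapezoid between 63 and supply over [0, 1]: (1/2)[(63 - 45) + (63 - 51)](1) = 15.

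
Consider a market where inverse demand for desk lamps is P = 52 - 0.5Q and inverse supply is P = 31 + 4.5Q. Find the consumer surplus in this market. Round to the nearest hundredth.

4.41

Setting demand equal to supply, 21 = 5Q, so Q* = 4.2 and P* = 49.9.
CS is the area between the demand curve and P* from 0 to Q*: (1/2)(4.2)(2.1) = 4.41.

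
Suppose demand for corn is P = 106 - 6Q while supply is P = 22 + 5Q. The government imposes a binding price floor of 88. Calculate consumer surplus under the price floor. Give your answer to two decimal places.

27.00

Without the control, 106 - 6Q = 22 + 5Q so Q* = 7.6364 and P* = 60.1818.
At the floor price 88, quantity demanded is (106 - 88)/6 = 3; demand is the short side, so Q = 3 trades at P = 88.
CS is the triangle under demand above 88: (1/2)(3)(106 - 88) = 27.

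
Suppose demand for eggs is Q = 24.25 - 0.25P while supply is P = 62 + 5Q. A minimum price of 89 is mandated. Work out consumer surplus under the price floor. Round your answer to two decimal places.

8.00

Rewriting demand in inverse form: P = 97 - 4Q.
Free-market equilibrium: 97 - 4Q = 62 + 5Q gives Q* = 3.8889, P* = 81.4444.
At P = 89, buyers demand (97 - 89)/4 = 2 while sellers would supply more, so the quantity traded is 2 at price 89.
CS is the triangle under demand above 89: (1/2)(2)(97 - 89) = 8.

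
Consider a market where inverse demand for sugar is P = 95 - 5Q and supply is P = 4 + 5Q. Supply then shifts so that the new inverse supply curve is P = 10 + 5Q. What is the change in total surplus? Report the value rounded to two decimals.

-52.80

Initial equilibrium: Q_0 = 9.1, P_0 = 49.5; CS_0 = (1/2)(9.1)(45.5) = 207.025, PS_0 = (1/2)(9.1)(45.5) = 207.025.
New equilibrium: 95 - 5Q = 10 + 5Q gives Q_1 = 8.5, P_1 = 52.5; CS_1 = 180.625, PS_1 = 180.625.
Change in total surplus = (180.625 + 180.625) - (207.025 + 207.025) = -52.8.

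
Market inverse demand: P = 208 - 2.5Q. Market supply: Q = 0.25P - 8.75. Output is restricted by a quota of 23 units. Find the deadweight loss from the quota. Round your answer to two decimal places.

Rewriting supply in inverse form: P = 35 + 4Q.
Without the quota, 208 - 2.5Q = 35 + 4Q gives Q* = 26.6154.
At Q = 23 the demand price is 208 - 2.5(23) = 150.5 and the supply price is 35 + 4(23) = 127.
DWL = (1/2)(gap between curves at 23) x (Q* - 23) = (1/2)(23.5)(3.6154) = 42.4808.

42.48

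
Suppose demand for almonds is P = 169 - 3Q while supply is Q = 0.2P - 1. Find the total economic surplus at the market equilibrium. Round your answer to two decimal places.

Rewriting supply in inverse form: P = 5 + 5Q.
Set 169 - 3Q = 5 + 5Q, which gives 164 = 8Q, so Q* = 20.5 and P* = 169 - 3(20.5) = 107.5.
CS = (1/2)(20.5)(61.5) = 630.375 and PS = (1/2)(20.5)(102.5) = 1050.625, so total surplus = 1681.

1681.00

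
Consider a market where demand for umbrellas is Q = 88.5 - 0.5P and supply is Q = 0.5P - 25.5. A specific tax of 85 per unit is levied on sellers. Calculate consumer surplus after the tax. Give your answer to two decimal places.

105.06

Rewriting demand in inverse form: P = 177 - 2Q.
Rewriting supply in inverse form: P = 51 + 2Q.
Without the tax, 177 - 2Q = 51 + 2Q so Q* = 31.5 and P* = 114.
With the tax, sellers need 85 more per unit: 177 - 2Q = 51 + 2Q + 85, so Q_t = 10.25. Buyers pay P_b = 156.5; sellers receive P_s = P_b - 85 = 71.5.
CS = (1/2)(Q_t)(177 - P_b) = (1/2)(10.25)(20.5) = 105.0625.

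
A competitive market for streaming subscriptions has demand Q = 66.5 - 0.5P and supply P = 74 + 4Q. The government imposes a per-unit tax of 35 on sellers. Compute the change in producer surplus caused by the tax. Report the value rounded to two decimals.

-161.39

Rewriting demand in inverse form: P = 133 - 2Q.
Without the tax, 133 - 2Q = 74 + 4Q so Q* = 9.8333 and P* = 113.3333.
With the tax, sellers need 35 more per unit: 133 - 2Q = 74 + 4Q + 35, so Q_t = 4. Buyers pay P_b = 125; sellers receive P_s = P_b - 35 = 90.
Producers lose the trapezoid between P_s and P* out to Q_t plus the triangle from Q_t to Q*: change in PS = 32 - 193.3889 = -161.3889.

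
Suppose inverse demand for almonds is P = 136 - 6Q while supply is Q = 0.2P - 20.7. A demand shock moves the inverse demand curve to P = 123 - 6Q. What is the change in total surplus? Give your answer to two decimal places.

-30.73

Rewriting supply in inverse form: P = 103.5 + 5Q.
Initial equilibrium: Q_0 = 2.9545, P_0 = 118.2727; CS_0 = (1/2)(2.9545)(17.7273) = 26.188, PS_0 = (1/2)(2.9545)(14.7727) = 21.8233.
New equilibrium: 123 - 6Q = 103.5 + 5Q gives Q_1 = 1.7727, P_1 = 112.3636; CS_1 = 9.4277, PS_1 = 7.8564.
Change in total surplus = (9.4277 + 7.8564) - (26.188 + 21.8233) = -30.7273.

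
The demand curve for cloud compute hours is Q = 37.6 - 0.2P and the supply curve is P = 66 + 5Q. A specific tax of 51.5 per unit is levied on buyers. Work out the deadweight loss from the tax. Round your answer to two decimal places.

Rewriting demand in inverse form: P = 188 - 5Q.
Pre-tax equilibrium: 188 - 5Q = 66 + 5Q gives Q* = 12.2, P* = 127.
A tax on buyers shifts demand down by 51.5: (188 - 51.5) - 5Q = 66 + 5Q, so Q_t = 7.05. Buyers pay P_b = 152.75; sellers receive P_s = P_b - 51.5 = 101.25.
The welfare triangle lost has base Q* - Q_t = 5.15 and height t = 51.5, so DWL = (1/2)(5.15)(51.5) = 132.6125.

132.61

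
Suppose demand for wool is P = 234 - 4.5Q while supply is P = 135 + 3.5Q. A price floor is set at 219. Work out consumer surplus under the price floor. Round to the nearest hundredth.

25.00

Free-market equilibrium: 234 - 4.5Q = 135 + 3.5Q gives Q* = 12.375, P* = 178.3125.
At P = 219, buyers demand (234 - 219)/4.5 = 3.3333 while sellers would supply more, so the quantity traded is 3.3333 at price 219.
CS is the triangle under demand above 219: (1/2)(3.3333)(234 - 219) = 25.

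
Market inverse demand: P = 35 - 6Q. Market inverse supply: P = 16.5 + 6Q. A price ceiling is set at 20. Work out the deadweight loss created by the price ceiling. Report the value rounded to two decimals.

5.51

Free-market equilibrium: 35 - 6Q = 16.5 + 6Q gives Q* = 1.5417, P* = 25.75.
At the ceiling price 20, quantity supplied is (20 - 16.5)/6 = 0.5833; supply is the short side, so Q = 0.5833 trades at P = 20.
At Q = 0.5833 the demand price is 31.5 and the supply price is 20. Deadweight loss is the triangle between the curves from 0.5833 to 1.5417: (1/2)(31.5 - 20)(1.5417 - 0.5833) = 5.5104.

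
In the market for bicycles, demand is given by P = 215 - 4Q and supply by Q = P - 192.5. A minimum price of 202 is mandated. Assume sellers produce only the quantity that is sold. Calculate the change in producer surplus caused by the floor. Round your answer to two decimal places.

Rewriting supply in inverse form: P = 192.5 + Q.
Without the control, 215 - 4Q = 192.5 + Q so Q* = 4.5 and P* = 197.
At the floor price 202, quantity demanded is (215 - 202)/4 = 3.25; demand is the short side, so Q = 3.25 trades at P = 202.
PS goes from (1/2)(4.5)(4.5) = 10.125 to 25.5938 (computed as (202 - 192.5)(3.25) - (1/2)(1)(3.25)^2), a change of 15.4688.

15.47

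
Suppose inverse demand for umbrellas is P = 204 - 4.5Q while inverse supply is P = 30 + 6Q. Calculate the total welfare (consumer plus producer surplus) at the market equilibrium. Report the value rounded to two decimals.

Set 204 - 4.5Q = 30 + 6Q, which gives 174 = 10.5Q, so Q* = 16.5714 and P* = 204 - 4.5(16.5714) = 129.4286.
CS = (1/2)(16.5714)(74.5714) = 617.8776 and PS = (1/2)(16.5714)(99.4286) = 823.8367, so total surplus = 1441.7143.

1441.71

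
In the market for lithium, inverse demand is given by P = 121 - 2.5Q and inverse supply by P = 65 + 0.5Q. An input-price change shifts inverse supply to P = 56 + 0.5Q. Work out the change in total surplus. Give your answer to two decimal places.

181.50

Initial equilibrium: Q_0 = 18.6667, P_0 = 74.3333; CS_0 = (1/2)(18.6667)(46.6667) = 435.5556, PS_0 = (1/2)(18.6667)(9.3333) = 87.1111.
New equilibrium: 121 - 2.5Q = 56 + 0.5Q gives Q_1 = 21.6667, P_1 = 66.8333; CS_1 = 586.8056, PS_1 = 117.3611.
Change in total surplus = (586.8056 + 117.3611) - (435.5556 + 87.1111) = 181.5.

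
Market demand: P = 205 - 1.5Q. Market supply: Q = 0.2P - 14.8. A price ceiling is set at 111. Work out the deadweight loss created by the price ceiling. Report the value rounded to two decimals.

528.65

Rewriting supply in inverse form: P = 74 + 5Q.
Without the control, 205 - 1.5Q = 74 + 5Q so Q* = 20.1538 and P* = 174.7692.
At P = 111, sellers supply (111 - 74)/5 = 7.4 while buyers want more, so the quantity traded is 7.4 at price 111.
The lost-trades triangle has base Q* - 7.4 = 12.7538 and height equal to the gap between the curves at Q = 7.4, which is 193.9 - 111 = 82.9. DWL = (1/2)(12.7538)(82.9) = 528.6469.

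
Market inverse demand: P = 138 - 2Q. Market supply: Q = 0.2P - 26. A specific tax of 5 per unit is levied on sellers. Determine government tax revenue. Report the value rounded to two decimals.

2.14

Rewriting supply in inverse form: P = 130 + 5Q.
Pre-tax equilibrium: 138 - 2Q = 130 + 5Q gives Q* = 1.1429, P* = 135.7143.
With the tax, sellers need 5 more per unit: 138 - 2Q = 130 + 5Q + 5, so Q_t = 0.4286. Buyers pay P_b = 137.1429; sellers receive P_s = P_b - 5 = 132.1429.
Revenue is the tax times quantity traded: 5 x 0.4286 = 2.1429.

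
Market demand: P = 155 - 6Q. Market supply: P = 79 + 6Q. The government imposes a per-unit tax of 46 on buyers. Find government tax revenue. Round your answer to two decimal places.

115.00

Pre-tax equilibrium: 155 - 6Q = 79 + 6Q gives Q* = 6.3333, P* = 117.
A tax on buyers shifts demand down by 46: (155 - 46) - 6Q = 79 + 6Q, so Q_t = 2.5. Buyers pay P_b = 140; sellers receive P_s = P_b - 46 = 94.
Tax revenue = t x Q_t = 46 x 2.5 = 115.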